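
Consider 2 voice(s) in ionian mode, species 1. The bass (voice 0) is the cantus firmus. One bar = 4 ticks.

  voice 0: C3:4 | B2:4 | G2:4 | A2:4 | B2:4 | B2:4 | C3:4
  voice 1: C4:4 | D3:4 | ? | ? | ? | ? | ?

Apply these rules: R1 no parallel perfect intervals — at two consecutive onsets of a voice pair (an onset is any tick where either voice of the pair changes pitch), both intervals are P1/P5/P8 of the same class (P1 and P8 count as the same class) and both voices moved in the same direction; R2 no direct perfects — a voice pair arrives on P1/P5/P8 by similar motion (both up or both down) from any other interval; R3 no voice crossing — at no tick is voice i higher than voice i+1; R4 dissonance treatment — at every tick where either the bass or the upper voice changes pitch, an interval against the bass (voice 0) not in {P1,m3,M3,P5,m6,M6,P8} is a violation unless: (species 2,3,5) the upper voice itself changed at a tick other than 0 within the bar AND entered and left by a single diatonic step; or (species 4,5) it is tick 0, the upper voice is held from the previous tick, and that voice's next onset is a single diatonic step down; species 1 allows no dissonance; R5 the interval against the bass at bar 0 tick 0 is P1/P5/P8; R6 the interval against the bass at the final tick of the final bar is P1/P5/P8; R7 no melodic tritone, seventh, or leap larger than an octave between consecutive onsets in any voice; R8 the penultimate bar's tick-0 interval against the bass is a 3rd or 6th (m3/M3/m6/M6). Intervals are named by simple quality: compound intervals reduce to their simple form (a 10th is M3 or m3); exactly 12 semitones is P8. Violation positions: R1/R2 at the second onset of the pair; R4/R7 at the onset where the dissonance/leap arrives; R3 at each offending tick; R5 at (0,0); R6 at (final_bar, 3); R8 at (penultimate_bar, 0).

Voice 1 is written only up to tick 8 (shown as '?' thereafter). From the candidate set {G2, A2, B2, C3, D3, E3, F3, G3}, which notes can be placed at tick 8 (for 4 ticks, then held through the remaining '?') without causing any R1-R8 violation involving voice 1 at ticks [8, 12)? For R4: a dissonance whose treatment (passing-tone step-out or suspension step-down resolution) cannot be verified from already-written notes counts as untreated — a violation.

G2: violates R2
A2: violates R4
B2: legal
C3: violates R4
D3: legal
E3: legal
F3: violates R4
G3: legal

{B2, D3, E3, G3}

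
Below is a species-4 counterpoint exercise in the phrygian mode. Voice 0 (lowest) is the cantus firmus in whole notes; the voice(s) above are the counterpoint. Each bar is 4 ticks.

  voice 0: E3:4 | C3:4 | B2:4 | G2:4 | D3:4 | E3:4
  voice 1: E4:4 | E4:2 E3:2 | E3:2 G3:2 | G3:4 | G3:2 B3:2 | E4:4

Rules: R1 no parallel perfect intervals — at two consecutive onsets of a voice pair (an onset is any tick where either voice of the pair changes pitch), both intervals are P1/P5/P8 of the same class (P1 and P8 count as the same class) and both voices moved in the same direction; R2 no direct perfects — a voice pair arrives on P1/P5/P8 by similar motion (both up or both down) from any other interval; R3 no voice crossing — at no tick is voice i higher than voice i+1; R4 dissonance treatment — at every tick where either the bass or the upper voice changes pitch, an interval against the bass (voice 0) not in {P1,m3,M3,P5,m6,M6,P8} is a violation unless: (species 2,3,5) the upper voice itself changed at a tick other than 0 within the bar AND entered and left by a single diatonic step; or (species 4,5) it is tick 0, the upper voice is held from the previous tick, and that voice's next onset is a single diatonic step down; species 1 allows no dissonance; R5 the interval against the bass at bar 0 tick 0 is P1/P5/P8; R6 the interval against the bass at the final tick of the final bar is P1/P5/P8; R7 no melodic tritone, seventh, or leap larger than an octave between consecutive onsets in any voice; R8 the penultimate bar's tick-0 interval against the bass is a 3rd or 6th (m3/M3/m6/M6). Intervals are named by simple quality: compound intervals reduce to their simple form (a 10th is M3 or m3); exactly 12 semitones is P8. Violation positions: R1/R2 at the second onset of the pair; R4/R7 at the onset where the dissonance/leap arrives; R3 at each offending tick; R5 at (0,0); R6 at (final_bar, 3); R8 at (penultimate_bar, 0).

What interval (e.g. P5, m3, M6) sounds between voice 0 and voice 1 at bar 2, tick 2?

voice 0=B2 voice 1=G3 -> m6

m6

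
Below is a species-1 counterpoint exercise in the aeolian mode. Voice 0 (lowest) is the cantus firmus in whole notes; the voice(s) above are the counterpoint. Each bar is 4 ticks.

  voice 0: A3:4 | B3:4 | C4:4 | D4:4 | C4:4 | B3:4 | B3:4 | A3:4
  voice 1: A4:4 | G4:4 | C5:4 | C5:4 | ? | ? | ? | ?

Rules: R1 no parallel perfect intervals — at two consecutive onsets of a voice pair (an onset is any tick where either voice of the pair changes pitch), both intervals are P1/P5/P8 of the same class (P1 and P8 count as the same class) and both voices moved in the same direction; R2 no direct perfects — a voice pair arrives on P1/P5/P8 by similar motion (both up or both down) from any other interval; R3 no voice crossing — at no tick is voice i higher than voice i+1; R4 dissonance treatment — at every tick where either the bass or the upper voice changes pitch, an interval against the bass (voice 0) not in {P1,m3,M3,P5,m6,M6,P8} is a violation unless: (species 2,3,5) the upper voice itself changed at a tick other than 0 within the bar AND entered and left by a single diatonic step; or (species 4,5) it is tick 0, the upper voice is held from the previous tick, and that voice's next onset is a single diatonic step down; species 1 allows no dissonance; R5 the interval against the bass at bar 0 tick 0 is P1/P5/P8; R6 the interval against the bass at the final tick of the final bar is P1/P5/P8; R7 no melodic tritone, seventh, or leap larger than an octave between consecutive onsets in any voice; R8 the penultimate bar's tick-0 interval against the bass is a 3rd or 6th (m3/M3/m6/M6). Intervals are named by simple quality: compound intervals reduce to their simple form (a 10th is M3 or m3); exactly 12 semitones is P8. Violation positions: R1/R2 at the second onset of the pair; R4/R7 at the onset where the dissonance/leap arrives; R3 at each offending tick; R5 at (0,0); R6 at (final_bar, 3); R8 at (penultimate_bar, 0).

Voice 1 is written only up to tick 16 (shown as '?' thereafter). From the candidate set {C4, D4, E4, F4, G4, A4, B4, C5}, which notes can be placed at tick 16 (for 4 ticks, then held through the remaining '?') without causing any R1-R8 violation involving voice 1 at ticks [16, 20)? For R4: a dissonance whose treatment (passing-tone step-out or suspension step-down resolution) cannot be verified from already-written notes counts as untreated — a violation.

{A4, C5, E4}

C4: violates R2
D4: violates R4,R7
E4: legal
F4: violates R4
G4: violates R2
A4: legal
B4: violates R4
C5: legal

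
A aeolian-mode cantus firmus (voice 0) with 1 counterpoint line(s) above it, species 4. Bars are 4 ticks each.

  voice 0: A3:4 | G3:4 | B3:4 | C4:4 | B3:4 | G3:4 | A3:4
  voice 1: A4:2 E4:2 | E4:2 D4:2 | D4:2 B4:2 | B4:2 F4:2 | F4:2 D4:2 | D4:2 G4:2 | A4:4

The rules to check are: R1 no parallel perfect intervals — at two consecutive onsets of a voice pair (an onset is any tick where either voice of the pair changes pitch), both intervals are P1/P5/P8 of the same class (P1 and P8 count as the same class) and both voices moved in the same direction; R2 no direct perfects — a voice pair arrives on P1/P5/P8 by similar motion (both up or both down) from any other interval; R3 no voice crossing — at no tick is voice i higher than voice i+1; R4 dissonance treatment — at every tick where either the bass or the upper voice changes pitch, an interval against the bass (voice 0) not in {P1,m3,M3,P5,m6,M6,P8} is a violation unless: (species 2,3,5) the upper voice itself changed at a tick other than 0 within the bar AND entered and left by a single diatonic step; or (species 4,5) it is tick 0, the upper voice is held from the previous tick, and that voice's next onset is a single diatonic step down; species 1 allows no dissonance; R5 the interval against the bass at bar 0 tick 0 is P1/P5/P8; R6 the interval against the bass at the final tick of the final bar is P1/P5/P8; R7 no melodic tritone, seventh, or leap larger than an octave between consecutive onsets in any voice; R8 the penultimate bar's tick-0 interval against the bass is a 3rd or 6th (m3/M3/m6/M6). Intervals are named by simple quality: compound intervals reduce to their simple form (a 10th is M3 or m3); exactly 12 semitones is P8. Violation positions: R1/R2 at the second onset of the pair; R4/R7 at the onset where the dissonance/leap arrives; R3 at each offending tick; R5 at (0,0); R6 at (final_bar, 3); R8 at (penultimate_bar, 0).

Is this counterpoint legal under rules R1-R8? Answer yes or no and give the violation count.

bar 0: v0=A3 v1=A4 (P8)
bar 1: v0=G3 v1=E4 (M6)
bar 2: v0=B3 v1=D4 (m3)
bar 3: v0=C4 v1=B4 (M7)
bar 4: v0=B3 v1=F4 (TT)
bar 5: v0=G3 v1=D4 (P5)
bar 6: v0=A3 v1=A4 (P8)
  R4 @ bar3.0: C4/B4 M7 untreated
  R4 @ bar3.2: C4/F4 P4 untreated
  R7 @ bar3.2: B4->F4 leap 6st
  R4 @ bar4.0: B3/F4 TT untreated
  R8 @ bar5.0: penult P5 not 3rd/6th
  R1 @ bar6.0: G3/G4 P8 -> A3/A4 P8 similar

No (6 violations)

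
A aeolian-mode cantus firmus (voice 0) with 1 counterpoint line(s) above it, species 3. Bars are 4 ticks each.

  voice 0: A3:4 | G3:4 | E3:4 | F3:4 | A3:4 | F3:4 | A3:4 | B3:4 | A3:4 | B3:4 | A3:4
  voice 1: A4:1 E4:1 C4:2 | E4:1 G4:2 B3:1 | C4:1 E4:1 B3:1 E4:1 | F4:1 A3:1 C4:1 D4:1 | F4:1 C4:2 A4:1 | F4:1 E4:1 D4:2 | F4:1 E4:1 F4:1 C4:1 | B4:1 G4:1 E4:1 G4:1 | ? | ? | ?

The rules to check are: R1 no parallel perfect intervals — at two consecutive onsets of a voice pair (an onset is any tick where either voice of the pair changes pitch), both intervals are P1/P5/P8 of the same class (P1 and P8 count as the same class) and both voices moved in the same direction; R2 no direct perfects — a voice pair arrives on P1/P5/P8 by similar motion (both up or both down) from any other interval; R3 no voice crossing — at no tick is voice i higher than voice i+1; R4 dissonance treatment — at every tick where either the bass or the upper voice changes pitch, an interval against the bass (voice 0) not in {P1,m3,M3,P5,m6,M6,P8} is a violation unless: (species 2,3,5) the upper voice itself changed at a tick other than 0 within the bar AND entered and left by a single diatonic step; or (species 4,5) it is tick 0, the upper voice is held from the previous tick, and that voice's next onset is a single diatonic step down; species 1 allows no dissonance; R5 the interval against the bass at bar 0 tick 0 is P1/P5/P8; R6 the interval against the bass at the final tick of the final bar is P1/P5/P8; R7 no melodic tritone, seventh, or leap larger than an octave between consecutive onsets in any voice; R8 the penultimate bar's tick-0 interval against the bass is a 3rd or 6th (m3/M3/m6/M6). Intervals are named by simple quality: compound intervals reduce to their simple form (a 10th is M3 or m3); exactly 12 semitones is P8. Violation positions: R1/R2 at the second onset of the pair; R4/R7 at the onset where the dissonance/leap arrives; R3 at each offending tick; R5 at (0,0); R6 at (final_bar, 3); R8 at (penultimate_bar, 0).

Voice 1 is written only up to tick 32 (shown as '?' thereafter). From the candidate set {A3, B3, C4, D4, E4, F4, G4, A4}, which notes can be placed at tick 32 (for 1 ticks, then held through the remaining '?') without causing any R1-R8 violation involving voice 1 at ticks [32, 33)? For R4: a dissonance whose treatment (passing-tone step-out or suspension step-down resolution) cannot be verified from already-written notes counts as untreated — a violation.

A3: violates R2,R7
B3: violates R4
C4: legal
D4: violates R4
E4: violates R2
F4: legal
G4: violates R4
A4: legal

{A4, C4, F4}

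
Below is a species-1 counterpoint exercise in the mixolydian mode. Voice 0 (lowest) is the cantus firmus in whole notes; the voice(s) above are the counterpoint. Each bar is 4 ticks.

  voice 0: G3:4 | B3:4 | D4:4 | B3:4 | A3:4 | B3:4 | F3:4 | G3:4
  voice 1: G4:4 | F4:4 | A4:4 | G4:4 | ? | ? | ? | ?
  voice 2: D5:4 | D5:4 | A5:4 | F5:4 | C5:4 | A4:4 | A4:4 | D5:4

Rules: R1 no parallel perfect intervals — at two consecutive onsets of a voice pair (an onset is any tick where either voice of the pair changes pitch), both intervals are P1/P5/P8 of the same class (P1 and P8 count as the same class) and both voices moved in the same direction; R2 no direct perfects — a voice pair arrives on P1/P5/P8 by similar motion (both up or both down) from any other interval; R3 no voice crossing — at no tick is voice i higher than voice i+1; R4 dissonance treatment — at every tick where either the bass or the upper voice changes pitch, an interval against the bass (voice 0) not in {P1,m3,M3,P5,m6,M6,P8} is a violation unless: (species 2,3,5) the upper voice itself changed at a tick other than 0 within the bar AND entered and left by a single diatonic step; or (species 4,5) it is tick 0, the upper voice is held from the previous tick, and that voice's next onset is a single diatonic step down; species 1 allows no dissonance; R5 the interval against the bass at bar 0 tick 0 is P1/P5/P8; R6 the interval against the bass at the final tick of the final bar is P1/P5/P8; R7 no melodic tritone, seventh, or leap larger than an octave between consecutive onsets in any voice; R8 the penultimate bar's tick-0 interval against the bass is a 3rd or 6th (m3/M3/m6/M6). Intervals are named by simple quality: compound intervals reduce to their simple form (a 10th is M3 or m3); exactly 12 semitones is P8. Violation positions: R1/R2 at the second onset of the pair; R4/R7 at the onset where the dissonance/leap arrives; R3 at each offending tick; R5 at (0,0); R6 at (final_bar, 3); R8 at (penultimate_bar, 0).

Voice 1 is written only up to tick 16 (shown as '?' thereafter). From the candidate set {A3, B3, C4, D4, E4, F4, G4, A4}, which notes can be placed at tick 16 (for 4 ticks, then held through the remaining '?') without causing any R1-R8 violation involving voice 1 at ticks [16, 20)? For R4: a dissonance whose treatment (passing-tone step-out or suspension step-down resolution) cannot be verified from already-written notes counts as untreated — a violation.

{A4}

A3: violates R2,R7
B3: violates R4
C4: violates R2
D4: violates R4
E4: violates R2
F4: violates R2
G4: violates R4
A4: legal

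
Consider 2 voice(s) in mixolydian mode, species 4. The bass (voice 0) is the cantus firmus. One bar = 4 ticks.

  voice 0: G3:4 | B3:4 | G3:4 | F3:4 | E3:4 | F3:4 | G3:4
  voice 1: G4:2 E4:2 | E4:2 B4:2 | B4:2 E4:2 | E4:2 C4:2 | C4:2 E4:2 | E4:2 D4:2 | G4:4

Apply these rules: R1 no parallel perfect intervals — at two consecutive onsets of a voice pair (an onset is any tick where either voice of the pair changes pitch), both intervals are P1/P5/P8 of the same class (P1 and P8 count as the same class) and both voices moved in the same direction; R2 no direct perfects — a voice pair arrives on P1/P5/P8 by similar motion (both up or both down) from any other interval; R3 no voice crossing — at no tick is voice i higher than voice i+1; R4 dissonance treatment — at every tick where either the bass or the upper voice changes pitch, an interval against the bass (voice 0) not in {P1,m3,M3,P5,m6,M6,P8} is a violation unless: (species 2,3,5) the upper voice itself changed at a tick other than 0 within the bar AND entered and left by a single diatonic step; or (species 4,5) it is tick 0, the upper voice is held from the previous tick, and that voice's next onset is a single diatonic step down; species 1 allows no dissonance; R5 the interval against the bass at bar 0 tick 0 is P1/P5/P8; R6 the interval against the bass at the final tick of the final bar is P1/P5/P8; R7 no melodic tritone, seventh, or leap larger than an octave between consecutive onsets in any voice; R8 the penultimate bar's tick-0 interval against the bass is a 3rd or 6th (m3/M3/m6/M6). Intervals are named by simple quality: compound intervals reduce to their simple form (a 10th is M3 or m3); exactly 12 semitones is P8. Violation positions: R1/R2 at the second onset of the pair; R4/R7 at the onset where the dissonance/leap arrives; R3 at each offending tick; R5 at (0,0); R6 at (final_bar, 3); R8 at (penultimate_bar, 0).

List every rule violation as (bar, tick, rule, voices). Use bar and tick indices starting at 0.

(1, 0, R4, (0, 1))
(3, 0, R4, (0, 1))
(5, 0, R8, (0, 1))
(6, 0, R2, (0, 1))

bar 0: v0=G3 v1=G4 downbeat P8
bar 1: v0=B3 v1=E4 downbeat P4
bar 2: v0=G3 v1=B4 downbeat M3
bar 3: v0=F3 v1=E4 downbeat M7
bar 4: v0=E3 v1=C4 downbeat m6
bar 5: v0=F3 v1=E4 downbeat M7
bar 6: v0=G3 v1=G4 downbeat P8
  -> R4 @ bar 1 tick 0 v(0, 1): B3/E4 P4 untreated
  -> R4 @ bar 3 tick 0 v(0, 1): F3/E4 M7 untreated
  -> R8 @ bar 5 tick 0 v(0, 1): penult M7 not 3rd/6th
  -> R2 @ bar 6 tick 0 v(0, 1): F3/D4 M6 -> G3/G4 P8 similar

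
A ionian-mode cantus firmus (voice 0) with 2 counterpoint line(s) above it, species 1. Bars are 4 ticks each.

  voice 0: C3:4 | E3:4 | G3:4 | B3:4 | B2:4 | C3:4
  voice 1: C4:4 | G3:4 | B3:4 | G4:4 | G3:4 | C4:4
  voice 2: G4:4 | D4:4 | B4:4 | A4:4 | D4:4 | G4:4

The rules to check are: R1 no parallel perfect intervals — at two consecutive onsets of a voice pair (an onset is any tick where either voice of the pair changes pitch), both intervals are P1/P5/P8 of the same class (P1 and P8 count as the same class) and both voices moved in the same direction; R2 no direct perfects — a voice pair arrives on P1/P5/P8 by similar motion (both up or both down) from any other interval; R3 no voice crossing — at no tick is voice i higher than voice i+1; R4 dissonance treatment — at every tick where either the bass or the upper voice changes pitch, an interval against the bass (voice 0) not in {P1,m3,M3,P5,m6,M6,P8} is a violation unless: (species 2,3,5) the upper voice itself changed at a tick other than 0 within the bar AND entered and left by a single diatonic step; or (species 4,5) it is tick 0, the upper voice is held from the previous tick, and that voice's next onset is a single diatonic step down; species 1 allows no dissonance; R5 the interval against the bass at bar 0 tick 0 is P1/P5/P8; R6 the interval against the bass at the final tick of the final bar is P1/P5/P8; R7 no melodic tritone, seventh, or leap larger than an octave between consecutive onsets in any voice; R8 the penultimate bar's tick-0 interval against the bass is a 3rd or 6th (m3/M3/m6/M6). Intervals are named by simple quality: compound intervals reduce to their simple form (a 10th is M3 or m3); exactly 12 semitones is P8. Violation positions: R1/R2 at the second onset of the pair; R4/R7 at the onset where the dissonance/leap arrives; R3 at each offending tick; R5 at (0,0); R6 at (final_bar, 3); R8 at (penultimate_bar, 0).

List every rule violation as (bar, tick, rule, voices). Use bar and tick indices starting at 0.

(1, 0, R1, (1, 2))
(1, 0, R4, (0, 2))
(2, 0, R2, (1, 2))
(3, 0, R4, (0, 2))
(4, 0, R2, (1, 2))
(5, 0, R1, (1, 2))
(5, 0, R2, (0, 1))
(5, 0, R2, (0, 2))

bar 0: v0=C3 v1=C4 v2=G4 downbeat P5
bar 1: v0=E3 v1=G3 v2=D4 downbeat m7
bar 2: v0=G3 v1=B3 v2=B4 downbeat M3
bar 3: v0=B3 v1=G4 v2=A4 downbeat m7
bar 4: v0=B2 v1=G3 v2=D4 downbeat m3
bar 5: v0=C3 v1=C4 v2=G4 downbeat P5
  -> R1 @ bar 1 tick 0 v(1, 2): C4/G4 P5 -> G3/D4 P5 similar
  -> R4 @ bar 1 tick 0 v(0, 2): E3/D4 m7 untreated
  -> R2 @ bar 2 tick 0 v(1, 2): G3/D4 P5 -> B3/B4 P8 similar
  -> R4 @ bar 3 tick 0 v(0, 2): B3/A4 m7 untreated
  -> R2 @ bar 4 tick 0 v(1, 2): G4/A4 M2 -> G3/D4 P5 similar
  -> R1 @ bar 5 tick 0 v(1, 2): G3/D4 P5 -> C4/G4 P5 similar
  -> R2 @ bar 5 tick 0 v(0, 1): B2/G3 m6 -> C3/C4 P8 similar
  -> R2 @ bar 5 tick 0 v(0, 2): B2/D4 m3 -> C3/G4 P5 similar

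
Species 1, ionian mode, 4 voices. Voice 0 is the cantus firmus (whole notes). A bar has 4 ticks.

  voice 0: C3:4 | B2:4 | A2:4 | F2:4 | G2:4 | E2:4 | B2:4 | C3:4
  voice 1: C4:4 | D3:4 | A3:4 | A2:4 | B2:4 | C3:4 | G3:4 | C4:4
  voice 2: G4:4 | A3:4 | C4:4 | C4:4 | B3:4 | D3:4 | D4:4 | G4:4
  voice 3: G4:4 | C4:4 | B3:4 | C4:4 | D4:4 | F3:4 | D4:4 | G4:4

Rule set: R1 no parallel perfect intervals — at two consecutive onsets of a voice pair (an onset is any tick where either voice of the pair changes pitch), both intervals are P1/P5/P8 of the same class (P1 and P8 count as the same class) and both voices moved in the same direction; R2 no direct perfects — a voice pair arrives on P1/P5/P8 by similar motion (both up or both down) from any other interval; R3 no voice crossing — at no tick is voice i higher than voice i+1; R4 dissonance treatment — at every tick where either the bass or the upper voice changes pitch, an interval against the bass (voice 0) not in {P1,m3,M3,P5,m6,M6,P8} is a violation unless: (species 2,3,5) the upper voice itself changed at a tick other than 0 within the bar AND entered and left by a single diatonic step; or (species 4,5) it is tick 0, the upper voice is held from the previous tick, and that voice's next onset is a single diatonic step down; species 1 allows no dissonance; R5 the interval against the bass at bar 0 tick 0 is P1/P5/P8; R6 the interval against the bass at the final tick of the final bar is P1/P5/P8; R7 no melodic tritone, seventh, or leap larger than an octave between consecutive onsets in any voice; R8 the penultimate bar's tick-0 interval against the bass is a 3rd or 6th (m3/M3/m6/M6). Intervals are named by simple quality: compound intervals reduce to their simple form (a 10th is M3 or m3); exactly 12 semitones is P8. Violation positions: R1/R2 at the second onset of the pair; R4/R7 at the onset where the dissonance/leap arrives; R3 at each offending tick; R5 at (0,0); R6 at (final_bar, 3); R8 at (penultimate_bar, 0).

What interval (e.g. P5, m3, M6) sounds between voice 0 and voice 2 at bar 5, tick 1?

m7

voice 0=E2 voice 2=D3 -> m7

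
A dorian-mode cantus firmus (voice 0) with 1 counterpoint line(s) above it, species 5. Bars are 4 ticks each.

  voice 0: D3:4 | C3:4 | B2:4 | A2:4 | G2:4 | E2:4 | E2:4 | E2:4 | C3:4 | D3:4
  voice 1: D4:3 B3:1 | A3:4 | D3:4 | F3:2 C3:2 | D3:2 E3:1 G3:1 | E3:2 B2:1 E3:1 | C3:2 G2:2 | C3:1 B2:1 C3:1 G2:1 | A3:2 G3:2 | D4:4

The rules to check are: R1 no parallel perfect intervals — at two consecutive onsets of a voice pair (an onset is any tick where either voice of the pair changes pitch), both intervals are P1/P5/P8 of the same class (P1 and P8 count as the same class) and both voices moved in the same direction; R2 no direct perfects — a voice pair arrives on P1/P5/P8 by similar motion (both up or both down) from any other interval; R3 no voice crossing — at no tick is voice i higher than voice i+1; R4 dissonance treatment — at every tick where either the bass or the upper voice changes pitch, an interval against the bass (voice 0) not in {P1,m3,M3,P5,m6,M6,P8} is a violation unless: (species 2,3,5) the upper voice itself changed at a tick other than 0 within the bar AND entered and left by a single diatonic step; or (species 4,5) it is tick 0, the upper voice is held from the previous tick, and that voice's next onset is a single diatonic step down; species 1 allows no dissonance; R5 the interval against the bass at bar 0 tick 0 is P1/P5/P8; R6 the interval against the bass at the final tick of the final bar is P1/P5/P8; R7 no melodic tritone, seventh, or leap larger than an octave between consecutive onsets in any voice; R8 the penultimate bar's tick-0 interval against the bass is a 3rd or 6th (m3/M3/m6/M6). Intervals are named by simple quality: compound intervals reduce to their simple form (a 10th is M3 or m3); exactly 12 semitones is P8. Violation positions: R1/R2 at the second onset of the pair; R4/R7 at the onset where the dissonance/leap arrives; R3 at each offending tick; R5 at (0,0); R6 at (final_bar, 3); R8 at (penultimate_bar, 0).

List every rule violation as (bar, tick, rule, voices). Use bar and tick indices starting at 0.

(5, 0, R1, (0, 1))
(8, 0, R7, (1,))
(9, 0, R2, (0, 1))

bar 0: v0=D3 v1=D4 downbeat P8
bar 1: v0=C3 v1=A3 downbeat M6
bar 2: v0=B2 v1=D3 downbeat m3
bar 3: v0=A2 v1=F3 downbeat m6
bar 4: v0=G2 v1=D3 downbeat P5
bar 5: v0=E2 v1=E3 downbeat P8
bar 6: v0=E2 v1=C3 downbeat m6
bar 7: v0=E2 v1=C3 downbeat m6
bar 8: v0=C3 v1=A3 downbeat M6
bar 9: v0=D3 v1=D4 downbeat P8
  -> R1 @ bar 5 tick 0 v(0, 1): G2/G3 P8 -> E2/E3 P8 similar
  -> R7 @ bar 8 tick 0 v(1,): G2->A3 leap 14st
  -> R2 @ bar 9 tick 0 v(0, 1): C3/G3 P5 -> D3/D4 P8 similar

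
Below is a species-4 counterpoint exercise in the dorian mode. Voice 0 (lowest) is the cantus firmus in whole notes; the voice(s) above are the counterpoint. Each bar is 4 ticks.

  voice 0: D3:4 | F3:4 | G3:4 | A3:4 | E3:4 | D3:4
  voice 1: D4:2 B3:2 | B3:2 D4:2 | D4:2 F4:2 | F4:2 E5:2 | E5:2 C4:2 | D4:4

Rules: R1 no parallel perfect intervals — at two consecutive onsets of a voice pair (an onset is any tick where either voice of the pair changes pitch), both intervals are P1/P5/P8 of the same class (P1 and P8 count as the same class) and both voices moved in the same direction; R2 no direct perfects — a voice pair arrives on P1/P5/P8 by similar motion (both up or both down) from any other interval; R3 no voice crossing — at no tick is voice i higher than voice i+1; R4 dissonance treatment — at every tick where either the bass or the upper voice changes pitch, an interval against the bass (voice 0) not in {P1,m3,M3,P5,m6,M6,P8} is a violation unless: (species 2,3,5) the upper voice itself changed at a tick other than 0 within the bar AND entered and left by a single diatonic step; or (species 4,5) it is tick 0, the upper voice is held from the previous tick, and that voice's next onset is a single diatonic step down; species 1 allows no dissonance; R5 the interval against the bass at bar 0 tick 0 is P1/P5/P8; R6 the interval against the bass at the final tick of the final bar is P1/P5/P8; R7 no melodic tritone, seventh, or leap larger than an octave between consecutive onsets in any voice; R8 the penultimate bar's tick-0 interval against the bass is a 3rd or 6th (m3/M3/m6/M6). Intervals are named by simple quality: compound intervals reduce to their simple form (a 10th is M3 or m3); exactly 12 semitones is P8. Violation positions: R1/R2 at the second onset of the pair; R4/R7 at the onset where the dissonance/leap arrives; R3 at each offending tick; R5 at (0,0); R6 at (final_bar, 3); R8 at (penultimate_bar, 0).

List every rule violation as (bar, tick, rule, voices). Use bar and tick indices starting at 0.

(1, 0, R4, (0, 1))
(2, 2, R4, (0, 1))
(3, 2, R7, (1,))
(4, 0, R8, (0, 1))
(4, 2, R7, (1,))

bar 0: v0=D3 v1=D4 downbeat P8
bar 1: v0=F3 v1=B3 downbeat TT
bar 2: v0=G3 v1=D4 downbeat P5
bar 3: v0=A3 v1=F4 downbeat m6
bar 4: v0=E3 v1=E5 downbeat P1
bar 5: v0=D3 v1=D4 downbeat P8
  -> R4 @ bar 1 tick 0 v(0, 1): F3/B3 TT untreated
  -> R4 @ bar 2 tick 2 v(0, 1): G3/F4 m7 untreated
  -> R7 @ bar 3 tick 2 v(1,): F4->E5 leap 11st
  -> R8 @ bar 4 tick 0 v(0, 1): penult P1 not 3rd/6th
  -> R7 @ bar 4 tick 2 v(1,): E5->C4 leap 16st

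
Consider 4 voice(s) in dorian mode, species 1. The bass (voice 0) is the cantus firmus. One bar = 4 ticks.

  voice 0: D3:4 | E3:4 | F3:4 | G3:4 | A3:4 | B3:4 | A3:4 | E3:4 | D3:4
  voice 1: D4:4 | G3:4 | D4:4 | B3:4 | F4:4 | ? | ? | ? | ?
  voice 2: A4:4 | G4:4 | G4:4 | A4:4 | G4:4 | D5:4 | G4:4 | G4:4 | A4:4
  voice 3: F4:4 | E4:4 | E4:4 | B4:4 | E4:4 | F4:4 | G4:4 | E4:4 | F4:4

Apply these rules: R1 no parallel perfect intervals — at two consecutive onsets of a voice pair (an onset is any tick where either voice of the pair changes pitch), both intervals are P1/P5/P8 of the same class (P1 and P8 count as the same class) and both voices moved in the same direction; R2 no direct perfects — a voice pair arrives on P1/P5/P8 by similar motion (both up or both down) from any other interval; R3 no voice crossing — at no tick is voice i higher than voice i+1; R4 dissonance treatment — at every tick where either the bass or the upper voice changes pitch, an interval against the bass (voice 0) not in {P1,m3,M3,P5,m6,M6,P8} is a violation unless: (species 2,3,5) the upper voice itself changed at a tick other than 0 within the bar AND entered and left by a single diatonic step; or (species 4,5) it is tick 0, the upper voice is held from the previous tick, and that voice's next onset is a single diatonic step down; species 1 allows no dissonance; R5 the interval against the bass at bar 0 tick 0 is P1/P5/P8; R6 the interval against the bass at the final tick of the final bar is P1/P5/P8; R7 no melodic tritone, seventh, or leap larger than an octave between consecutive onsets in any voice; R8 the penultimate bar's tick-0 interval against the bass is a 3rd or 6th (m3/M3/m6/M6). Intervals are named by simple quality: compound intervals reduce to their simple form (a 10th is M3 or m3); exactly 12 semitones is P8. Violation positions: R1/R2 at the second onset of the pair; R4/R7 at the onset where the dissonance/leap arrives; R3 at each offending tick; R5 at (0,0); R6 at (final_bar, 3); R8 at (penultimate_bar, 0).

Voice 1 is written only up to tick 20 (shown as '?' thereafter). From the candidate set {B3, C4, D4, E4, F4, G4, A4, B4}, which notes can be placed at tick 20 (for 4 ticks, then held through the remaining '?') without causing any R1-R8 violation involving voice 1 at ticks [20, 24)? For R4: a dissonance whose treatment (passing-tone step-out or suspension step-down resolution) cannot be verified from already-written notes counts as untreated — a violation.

B3: violates R7
C4: violates R4
D4: legal
E4: violates R4
F4: violates R4
G4: violates R2
A4: violates R4
B4: violates R2,R7

{D4}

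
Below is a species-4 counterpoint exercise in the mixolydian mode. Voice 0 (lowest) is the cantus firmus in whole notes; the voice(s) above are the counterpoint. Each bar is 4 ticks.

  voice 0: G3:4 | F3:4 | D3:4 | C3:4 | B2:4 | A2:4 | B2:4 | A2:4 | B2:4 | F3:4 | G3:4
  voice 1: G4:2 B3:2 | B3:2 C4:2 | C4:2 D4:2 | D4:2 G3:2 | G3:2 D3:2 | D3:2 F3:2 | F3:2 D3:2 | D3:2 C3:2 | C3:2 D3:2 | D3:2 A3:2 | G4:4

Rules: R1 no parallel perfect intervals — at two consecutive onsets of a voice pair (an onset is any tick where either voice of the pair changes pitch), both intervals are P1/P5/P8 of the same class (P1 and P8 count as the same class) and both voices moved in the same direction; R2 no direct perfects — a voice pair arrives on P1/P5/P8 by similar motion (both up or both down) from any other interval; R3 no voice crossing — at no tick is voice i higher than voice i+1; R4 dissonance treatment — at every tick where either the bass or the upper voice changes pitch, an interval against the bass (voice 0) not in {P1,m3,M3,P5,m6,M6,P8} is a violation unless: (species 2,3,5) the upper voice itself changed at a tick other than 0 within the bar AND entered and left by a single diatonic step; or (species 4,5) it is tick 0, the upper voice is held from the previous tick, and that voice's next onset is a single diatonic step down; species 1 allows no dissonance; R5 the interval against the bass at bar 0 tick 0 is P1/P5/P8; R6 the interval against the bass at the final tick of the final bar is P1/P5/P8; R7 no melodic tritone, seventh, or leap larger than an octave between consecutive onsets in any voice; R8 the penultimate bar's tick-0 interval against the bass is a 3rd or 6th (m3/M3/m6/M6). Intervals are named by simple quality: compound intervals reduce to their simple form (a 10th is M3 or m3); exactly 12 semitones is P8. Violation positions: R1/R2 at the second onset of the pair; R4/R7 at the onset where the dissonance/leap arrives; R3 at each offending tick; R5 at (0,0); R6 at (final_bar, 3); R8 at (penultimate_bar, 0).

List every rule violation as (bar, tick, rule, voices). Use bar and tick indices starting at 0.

bar 0: v0=G3 v1=G4 downbeat P8
bar 1: v0=F3 v1=B3 downbeat TT
bar 2: v0=D3 v1=C4 downbeat m7
bar 3: v0=C3 v1=D4 downbeat M2
bar 4: v0=B2 v1=G3 downbeat m6
bar 5: v0=A2 v1=D3 downbeat P4
bar 6: v0=B2 v1=F3 downbeat TT
bar 7: v0=A2 v1=D3 downbeat P4
bar 8: v0=B2 v1=C3 downbeat m2
bar 9: v0=F3 v1=D3 downbeat m3
bar 10: v0=G3 v1=G4 downbeat P8
  -> R4 @ bar 1 tick 0 v(0, 1): F3/B3 TT untreated
  -> R4 @ bar 2 tick 0 v(0, 1): D3/C4 m7 untreated
  -> R4 @ bar 3 tick 0 v(0, 1): C3/D4 M2 untreated
  -> R4 @ bar 5 tick 0 v(0, 1): A2/D3 P4 untreated
  -> R4 @ bar 6 tick 0 v(0, 1): B2/F3 TT untreated
  -> R4 @ bar 8 tick 0 v(0, 1): B2/C3 m2 untreated
  -> R3 @ bar 9 tick 0 v(0, 1): F3 above D3
  -> R7 @ bar 9 tick 0 v(0,): B2->F3 leap 6st
  -> R3 @ bar 9 tick 1 v(0, 1): F3 above D3
  -> R2 @ bar 10 tick 0 v(0, 1): F3/A3 M3 -> G3/G4 P8 similar
  -> R7 @ bar 10 tick 0 v(1,): A3->G4 leap 10st

(1, 0, R4, (0, 1))
(2, 0, R4, (0, 1))
(3, 0, R4, (0, 1))
(5, 0, R4, (0, 1))
(6, 0, R4, (0, 1))
(8, 0, R4, (0, 1))
(9, 0, R3, (0, 1))
(9, 0, R7, (0,))
(9, 1, R3, (0, 1))
(10, 0, R2, (0, 1))
(10, 0, R7, (1,))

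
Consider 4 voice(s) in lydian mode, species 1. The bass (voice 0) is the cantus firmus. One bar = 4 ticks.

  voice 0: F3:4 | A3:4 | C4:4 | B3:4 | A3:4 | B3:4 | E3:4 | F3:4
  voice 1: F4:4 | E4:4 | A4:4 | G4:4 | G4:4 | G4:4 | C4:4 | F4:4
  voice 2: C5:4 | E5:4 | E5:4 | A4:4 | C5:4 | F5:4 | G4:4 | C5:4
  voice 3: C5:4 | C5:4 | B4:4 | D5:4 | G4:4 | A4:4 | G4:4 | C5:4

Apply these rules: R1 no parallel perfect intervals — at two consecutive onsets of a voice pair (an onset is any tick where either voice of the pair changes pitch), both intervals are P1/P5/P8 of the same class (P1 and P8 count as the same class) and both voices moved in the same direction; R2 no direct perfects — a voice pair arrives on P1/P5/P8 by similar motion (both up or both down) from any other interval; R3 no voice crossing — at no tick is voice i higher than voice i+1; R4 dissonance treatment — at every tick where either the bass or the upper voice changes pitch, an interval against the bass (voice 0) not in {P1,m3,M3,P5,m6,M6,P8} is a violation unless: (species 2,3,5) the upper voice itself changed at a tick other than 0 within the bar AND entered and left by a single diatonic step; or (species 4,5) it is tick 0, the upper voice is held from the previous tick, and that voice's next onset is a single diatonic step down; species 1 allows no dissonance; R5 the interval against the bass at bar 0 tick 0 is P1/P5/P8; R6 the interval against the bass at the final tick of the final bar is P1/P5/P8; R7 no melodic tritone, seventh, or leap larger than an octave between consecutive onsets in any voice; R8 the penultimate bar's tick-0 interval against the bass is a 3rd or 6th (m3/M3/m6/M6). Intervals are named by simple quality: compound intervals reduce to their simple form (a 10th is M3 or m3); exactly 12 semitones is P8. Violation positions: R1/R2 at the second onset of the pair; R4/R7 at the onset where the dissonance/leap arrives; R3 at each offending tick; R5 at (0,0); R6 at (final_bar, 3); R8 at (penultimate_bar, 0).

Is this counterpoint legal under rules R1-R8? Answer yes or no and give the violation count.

No (33 violations)

bar 0: v0=F3 v1=F4 v2=C5 v3=C5 (P5)
bar 1: v0=A3 v1=E4 v2=E5 v3=C5 (m3)
bar 2: v0=C4 v1=A4 v2=E5 v3=B4 (M7)
bar 3: v0=B3 v1=G4 v2=A4 v3=D5 (m3)
bar 4: v0=A3 v1=G4 v2=C5 v3=G4 (m7)
bar 5: v0=B3 v1=G4 v2=F5 v3=A4 (m7)
bar 6: v0=E3 v1=C4 v2=G4 v3=G4 (m3)
bar 7: v0=F3 v1=F4 v2=C5 v3=C5 (P5)
  R1 @ bar1.0: F3/C5 P5 -> A3/E5 P5 similar
  R3 @ bar1.0: E5 above C5
  R3 @ bar1.1: E5 above C5
  R3 @ bar1.2: E5 above C5
  R3 @ bar1.3: E5 above C5
  R3 @ bar2.0: E5 above B4
  R4 @ bar2.0: C4/B4 M7 untreated
  R3 @ bar2.1: E5 above B4
  R3 @ bar2.2: E5 above B4
  R3 @ bar2.3: E5 above B4
  R4 @ bar3.0: B3/A4 m7 untreated
  R3 @ bar4.0: C5 above G4
  R4 @ bar4.0: A3/G4 m7 untreated
  R4 @ bar4.0: A3/G4 m7 untreated
  R3 @ bar4.1: C5 above G4
  R3 @ bar4.2: C5 above G4
  R3 @ bar4.3: C5 above G4
  R3 @ bar5.0: F5 above A4
  R4 @ bar5.0: B3/F5 TT untreated
  R4 @ bar5.0: B3/A4 m7 untreated
  R3 @ bar5.1: F5 above A4
  R3 @ bar5.2: F5 above A4
  R3 @ bar5.3: F5 above A4
  R2 @ bar6.0: G4/F5 m7 -> C4/G4 P5 similar
  R2 @ bar6.0: G4/A4 M2 -> C4/G4 P5 similar
  R2 @ bar6.0: F5/A4 m6 -> G4/G4 P1 similar
  R7 @ bar6.0: F5->G4 leap 10st
  R1 @ bar7.0: C4/G4 P5 -> F4/C5 P5 similar
  R1 @ bar7.0: C4/G4 P5 -> F4/C5 P5 similar
  R1 @ bar7.0: G4/G4 P1 -> C5/C5 P1 similar
  R2 @ bar7.0: E3/C4 m6 -> F3/F4 P8 similar
  R2 @ bar7.0: E3/G4 m3 -> F3/C5 P5 similar
  R2 @ bar7.0: E3/G4 m3 -> F3/C5 P5 similar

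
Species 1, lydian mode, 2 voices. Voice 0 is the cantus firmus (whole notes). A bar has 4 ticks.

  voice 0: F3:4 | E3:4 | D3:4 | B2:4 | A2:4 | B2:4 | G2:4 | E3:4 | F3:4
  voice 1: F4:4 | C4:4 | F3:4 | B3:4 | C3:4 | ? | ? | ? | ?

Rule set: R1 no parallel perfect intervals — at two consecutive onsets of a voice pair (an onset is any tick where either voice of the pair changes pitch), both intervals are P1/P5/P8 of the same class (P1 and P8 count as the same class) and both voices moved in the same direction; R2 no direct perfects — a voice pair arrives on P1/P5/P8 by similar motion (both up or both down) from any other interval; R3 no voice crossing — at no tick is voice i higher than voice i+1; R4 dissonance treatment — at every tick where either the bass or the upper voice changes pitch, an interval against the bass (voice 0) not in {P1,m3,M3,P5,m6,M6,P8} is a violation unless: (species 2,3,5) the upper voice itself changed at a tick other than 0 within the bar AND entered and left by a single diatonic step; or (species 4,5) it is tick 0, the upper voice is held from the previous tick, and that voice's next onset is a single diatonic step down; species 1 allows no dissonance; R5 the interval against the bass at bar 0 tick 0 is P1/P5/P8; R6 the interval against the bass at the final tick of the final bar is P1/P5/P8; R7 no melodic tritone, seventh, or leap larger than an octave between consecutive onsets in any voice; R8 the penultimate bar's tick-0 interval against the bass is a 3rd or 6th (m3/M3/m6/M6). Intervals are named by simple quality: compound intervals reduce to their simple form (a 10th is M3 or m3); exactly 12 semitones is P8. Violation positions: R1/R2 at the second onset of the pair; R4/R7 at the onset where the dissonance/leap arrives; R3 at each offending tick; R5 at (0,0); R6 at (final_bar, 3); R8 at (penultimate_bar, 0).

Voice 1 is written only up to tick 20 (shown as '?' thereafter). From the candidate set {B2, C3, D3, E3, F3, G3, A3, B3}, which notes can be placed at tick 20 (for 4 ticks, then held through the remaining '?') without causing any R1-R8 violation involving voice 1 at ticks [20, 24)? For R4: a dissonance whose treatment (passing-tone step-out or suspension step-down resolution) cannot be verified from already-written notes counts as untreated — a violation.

B2: legal
C3: violates R4
D3: legal
E3: violates R4
F3: violates R4
G3: legal
A3: violates R4
B3: violates R2,R7

{B2, D3, G3}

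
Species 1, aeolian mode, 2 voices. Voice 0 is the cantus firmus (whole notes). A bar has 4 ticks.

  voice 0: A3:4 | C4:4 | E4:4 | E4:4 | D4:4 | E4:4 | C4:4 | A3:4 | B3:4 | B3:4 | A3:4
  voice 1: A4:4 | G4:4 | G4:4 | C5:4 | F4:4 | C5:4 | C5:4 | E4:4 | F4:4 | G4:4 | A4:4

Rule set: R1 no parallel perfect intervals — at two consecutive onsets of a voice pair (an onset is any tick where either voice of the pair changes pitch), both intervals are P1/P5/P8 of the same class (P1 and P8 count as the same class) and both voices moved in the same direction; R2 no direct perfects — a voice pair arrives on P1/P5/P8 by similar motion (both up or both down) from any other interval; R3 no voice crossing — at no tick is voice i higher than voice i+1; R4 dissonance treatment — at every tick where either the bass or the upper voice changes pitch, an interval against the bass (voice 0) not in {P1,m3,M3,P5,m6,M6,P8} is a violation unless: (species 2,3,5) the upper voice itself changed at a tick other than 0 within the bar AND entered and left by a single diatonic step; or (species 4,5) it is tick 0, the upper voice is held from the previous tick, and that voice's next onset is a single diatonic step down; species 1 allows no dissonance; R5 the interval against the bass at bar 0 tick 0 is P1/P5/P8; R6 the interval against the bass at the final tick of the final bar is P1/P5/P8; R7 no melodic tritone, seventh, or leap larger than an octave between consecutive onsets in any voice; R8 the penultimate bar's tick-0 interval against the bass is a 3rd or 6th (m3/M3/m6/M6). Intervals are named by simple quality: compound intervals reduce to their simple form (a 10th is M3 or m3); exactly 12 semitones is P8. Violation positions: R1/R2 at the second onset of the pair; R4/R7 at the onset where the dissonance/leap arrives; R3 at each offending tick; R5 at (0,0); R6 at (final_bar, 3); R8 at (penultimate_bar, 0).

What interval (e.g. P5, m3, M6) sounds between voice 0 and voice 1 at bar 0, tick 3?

voice 0=A3 voice 1=A4 -> P8

P8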